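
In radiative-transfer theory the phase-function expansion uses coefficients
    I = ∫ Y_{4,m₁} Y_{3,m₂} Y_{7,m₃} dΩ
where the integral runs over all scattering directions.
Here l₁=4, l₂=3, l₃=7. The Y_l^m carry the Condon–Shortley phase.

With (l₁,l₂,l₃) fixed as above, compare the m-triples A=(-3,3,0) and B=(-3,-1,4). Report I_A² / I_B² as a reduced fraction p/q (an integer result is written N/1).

7/990

Shared (l₁,l₂,l₃)=(4,3,7): N and (l;000)² cancel in I_A²/I_B².
A: Δ = 0!·8!·6!/15! = 1/45045; Racah Σ t=0..0: t=0:+1/3628800 = 1/3628800; ⇒ 3j(4 3 7; -3 3 0)² = 1/6435, sgn -1
B: Δ = 0!·8!·6!/15! = 1/45045; Racah Σ t=0..0: t=0:+1/241920 = 1/241920; ⇒ 3j(4 3 7; -3 -1 4)² = 2/91, sgn -1
I_A²/I_B² = (1/6435)/(2/91) = 7/990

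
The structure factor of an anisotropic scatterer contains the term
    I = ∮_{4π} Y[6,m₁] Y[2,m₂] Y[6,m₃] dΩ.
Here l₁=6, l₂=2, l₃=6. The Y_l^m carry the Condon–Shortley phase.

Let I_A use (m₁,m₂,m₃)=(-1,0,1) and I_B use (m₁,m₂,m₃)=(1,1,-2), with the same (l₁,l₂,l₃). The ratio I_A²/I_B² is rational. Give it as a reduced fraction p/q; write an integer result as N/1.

l's match ⇒ only the (l;m) 3-j factors differ between A and B.
A: triangle coeff Δ(6,2,6) = 1/90090; Σ_t [0,2]: t=0:+1/120960 t=1:−1/17280 t=2:+1/57600 = -13/403200; (3j)²=13/770 [(6 2 6; -1 0 1)], sign=+1
B: triangle coeff Δ(6,2,6) = 1/90090; Σ_t [1,2]: t=1:−1/34560 t=2:+1/60480 = -1/80640; (3j)²=6/1001 [(6 2 6; 1 1 -2)], sign=-1
I_A²/I_B² = (13/770)/(6/1001) = 169/60

169/60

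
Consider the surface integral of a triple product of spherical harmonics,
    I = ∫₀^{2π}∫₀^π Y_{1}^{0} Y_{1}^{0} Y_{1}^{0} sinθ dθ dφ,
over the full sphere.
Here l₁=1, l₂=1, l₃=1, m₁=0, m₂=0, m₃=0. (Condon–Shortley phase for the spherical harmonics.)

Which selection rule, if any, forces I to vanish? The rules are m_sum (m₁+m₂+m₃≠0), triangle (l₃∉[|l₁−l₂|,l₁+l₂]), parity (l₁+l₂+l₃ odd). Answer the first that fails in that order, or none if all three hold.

m₁+m₂+m₃ = 0 + 0 + 0 = 0  ✓
triangle: |1−1|=0 ≤ l₃=1 ≤ 1+1=2  ✓
parity: l₁+l₂+l₃ = 3 is odd  ✗

parity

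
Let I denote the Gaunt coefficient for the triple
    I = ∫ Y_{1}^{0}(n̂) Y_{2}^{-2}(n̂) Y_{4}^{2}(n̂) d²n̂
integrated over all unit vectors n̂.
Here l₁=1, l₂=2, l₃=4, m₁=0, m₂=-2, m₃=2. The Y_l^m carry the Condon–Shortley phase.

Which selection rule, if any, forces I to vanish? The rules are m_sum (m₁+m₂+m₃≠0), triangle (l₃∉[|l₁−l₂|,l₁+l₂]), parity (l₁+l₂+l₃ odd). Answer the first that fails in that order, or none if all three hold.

azimuthal sum: 0 − 2 + 2 = 0  ✓
1 ≤ 4 ≤ 3 (triangle on l)  ✗
L = 1 + 2 + 4 = 7 (odd)

triangle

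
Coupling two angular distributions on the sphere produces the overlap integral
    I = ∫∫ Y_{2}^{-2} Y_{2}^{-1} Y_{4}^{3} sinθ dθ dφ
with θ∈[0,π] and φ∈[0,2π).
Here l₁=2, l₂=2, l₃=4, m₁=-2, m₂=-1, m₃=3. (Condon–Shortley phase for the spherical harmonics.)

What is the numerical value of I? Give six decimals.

Checks pass: Σm=0; 8 even; l₃=4∈[0,4].
(2·2+1)(2·2+1)(2·4+1) = 225
Δ: 0! 4! 4! / 9! → 1/630
sum: t=0:+1/16 = 1/16
3j²(2 2 4; 0 0 0) = Δ·Π!·Σ² = 2/35  (sign +1)
sum: t=0:+1/144 = 1/144
3j²(2 2 4; -2 -1 3) = Δ·Π!·Σ² = 1/18  (sign -1)
combine: 4πI² = 225·2/35·1/18 = 5/7
take √, sign -1: I = -0.23841361

-0.238414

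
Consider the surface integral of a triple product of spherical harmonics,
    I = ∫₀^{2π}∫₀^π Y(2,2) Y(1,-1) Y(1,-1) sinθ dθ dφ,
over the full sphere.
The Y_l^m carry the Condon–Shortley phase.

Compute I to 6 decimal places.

0.309019

m-sum 0 ✓  L=4 even ✓  1≤1≤3 ✓
Π(2lᵢ+1) = 5×3×3 = 45
triangle coeff Δ(2,1,1) = 1/30
Σ_t [1,1]: t=1:−1/1 = -1/1
(3j)²=2/15 [(2 1 1; 0 0 0)], sign=+1
Σ_t [0,0]: t=0:+1/4 = 1/4
(3j)²=1/5 [(2 1 1; 2 -1 -1)], sign=+1
⇒ 4πI² = 6/5
I = (+1)√(6/5/(4π)) = 0.30901936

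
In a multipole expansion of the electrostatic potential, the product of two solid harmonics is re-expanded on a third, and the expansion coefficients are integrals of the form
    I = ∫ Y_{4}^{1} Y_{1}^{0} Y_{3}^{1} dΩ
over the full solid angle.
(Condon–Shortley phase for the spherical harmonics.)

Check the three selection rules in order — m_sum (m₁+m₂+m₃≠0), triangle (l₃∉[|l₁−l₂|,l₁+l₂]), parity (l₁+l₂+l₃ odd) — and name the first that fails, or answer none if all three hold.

m_sum

m₁+m₂+m₃ = 1 + 0 + 1 = 2  ✗
triangle: |4−1|=3 ≤ l₃=3 ≤ 4+1=5
parity: l₁+l₂+l₃ = 8 is even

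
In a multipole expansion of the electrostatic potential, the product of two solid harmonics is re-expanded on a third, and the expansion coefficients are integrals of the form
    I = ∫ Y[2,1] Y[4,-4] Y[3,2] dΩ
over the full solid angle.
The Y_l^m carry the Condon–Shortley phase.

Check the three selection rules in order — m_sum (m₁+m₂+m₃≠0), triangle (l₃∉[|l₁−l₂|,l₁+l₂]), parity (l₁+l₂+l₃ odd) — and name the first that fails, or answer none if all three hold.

Σmᵢ = -1  ✗
l₃∈[|l₁−l₂|,l₁+l₂]=[2,6], have l₃=3
Σlᵢ = 9 ⇒ odd

m_sum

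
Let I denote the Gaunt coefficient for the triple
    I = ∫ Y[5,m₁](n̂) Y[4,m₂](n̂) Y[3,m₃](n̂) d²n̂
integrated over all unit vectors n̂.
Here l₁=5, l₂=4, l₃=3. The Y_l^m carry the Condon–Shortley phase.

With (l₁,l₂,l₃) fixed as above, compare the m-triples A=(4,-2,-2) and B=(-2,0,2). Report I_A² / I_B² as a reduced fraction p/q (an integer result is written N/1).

Shared (l₁,l₂,l₃)=(5,4,3): N and (l;000)² cancel in I_A²/I_B².
A: Δ = 6!·4!·2!/13! = 1/180180; Racah Σ t=0..1: t=0:+1/8640 t=1:−1/2880 = -1/4320; ⇒ 3j(5 4 3; 4 -2 -2)² = 8/429, sgn +1
B: Δ = 6!·4!·2!/13! = 1/180180; Racah Σ t=3..4: t=3:−1/864 t=4:+1/576 = 1/1728; ⇒ 3j(5 4 3; -2 0 2)² = 5/1287, sgn -1
I_A²/I_B² = (8/429)/(5/1287) = 24/5

24/5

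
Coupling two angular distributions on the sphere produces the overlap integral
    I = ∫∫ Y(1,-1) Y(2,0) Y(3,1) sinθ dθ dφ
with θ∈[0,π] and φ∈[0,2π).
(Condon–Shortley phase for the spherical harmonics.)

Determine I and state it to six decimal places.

Checks pass: Σm=0; 6 even; l₃=3∈[1,3].
(2·1+1)(2·2+1)(2·3+1) = 105
Δ: 0! 2! 4! / 7! → 1/105
sum: t=0:+1/4 = 1/4
3j²(1 2 3; 0 0 0) = Δ·Π!·Σ² = 3/35  (sign -1)
sum: t=0:+1/8 = 1/8
3j²(1 2 3; -1 0 1) = Δ·Π!·Σ² = 2/35  (sign +1)
combine: 4πI² = 105·3/35·2/35 = 18/35
take √, sign -1: I = -0.20230066

-0.202301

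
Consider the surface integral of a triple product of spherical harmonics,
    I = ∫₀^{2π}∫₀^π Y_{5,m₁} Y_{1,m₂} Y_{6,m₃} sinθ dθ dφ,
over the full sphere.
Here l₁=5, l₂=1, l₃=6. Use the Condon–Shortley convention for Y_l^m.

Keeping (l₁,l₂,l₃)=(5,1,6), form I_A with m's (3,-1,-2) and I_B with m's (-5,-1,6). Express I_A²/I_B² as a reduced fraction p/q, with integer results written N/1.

Same 5,1,6: normalisation and zero-m 3j drop out of the ratio.
A: Δ: 0! 10! 2! / 13! → 1/858; sum: t=0:+1/161280 = 1/161280; 3j²(5 1 6; 3 -1 -2) = Δ·Π!·Σ² = 1/143  (sign +1)
B: Δ: 0! 10! 2! / 13! → 1/858; sum: t=0:+1/7257600 = 1/7257600; 3j²(5 1 6; -5 -1 6) = Δ·Π!·Σ² = 1/13  (sign +1)
I_A²/I_B² = (1/143)/(1/13) = 1/11

1/11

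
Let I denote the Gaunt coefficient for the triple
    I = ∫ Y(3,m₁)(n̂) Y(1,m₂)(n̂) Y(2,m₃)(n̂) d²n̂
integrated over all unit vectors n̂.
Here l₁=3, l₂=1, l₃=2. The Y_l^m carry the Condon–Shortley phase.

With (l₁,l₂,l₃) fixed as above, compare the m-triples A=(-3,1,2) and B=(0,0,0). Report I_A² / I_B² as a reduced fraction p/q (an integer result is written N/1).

5/3

l's match ⇒ only the (l;m) 3-j factors differ between A and B.
A: triangle coeff Δ(3,1,2) = 1/105; Σ_t [2,2]: t=2:+1/48 = 1/48; (3j)²=1/7 [(3 1 2; -3 1 2)], sign=+1
B: triangle coeff Δ(3,1,2) = 1/105; Σ_t [1,1]: t=1:−1/4 = -1/4; (3j)²=3/35 [(3 1 2; 0 0 0)], sign=-1
I_A²/I_B² = (1/7)/(3/35) = 5/3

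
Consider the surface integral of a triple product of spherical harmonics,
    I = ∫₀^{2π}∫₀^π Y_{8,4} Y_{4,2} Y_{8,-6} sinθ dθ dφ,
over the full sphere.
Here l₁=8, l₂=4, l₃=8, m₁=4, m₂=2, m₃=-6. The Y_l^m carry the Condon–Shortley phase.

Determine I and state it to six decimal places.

0.126586

Rules hold: Σm=0, L=20 even, 4≤8≤12.
N = 17·9·17 = 2601
Δ = 4!·12!·4!/21! = 1/185175900
Racah Σ t=0..4: t=0:+1/557383680 t=1:−1/21772800 t=2:+1/8294400 t=3:−1/21772800 t=4:+1/557383680 = 1/30965760
⇒ 3j(8 4 8; 0 0 0)² = 36/4199, sgn +1
Racah Σ t=2..4: t=2:+1/696729600 t=3:−1/1437004800 t=4:+1/45984153600 = 1/1313832960
⇒ 3j(8 4 8; 4 2 -6)² = 35/3876, sgn +1
4πI² = N·(3j₀)²·(3jₘ)² = 945/4693
I = +1·√(0.201364/4π) = 0.12658601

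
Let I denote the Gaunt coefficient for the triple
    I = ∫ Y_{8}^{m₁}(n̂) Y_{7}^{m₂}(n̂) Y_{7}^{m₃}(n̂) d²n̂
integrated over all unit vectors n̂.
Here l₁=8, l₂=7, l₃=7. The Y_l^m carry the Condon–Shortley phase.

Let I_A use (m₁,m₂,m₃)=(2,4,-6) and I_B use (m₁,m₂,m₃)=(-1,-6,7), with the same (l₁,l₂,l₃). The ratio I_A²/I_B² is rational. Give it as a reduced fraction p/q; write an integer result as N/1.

Shared (l₁,l₂,l₃)=(8,7,7): N and (l;000)² cancel in I_A²/I_B².
A: Δ = 8!·8!·6!/23! = 1/22086194130; Racah Σ t=5..6: t=5:−1/2612736000 t=6:+1/6967296000 = -1/4180377600; ⇒ 3j(8 7 7; 2 4 -6)² = 75/7429, sgn +1
B: Δ = 8!·8!·6!/23! = 1/22086194130; Racah Σ t=1..1: t=1:−1/146313216000 = -1/146313216000; ⇒ 3j(8 7 7; -1 -6 7)² = 78/37145, sgn -1
I_A²/I_B² = (75/7429)/(78/37145) = 125/26

125/26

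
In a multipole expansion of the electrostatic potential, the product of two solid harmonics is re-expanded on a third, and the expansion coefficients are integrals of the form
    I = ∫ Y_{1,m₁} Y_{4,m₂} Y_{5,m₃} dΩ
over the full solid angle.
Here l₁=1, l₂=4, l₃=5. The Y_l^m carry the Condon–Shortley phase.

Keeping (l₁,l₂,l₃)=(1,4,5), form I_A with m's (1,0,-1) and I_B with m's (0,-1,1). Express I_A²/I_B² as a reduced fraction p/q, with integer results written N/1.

5/8

l's match ⇒ only the (l;m) 3-j factors differ between A and B.
A: triangle coeff Δ(1,4,5) = 1/495; Σ_t [0,0]: t=0:+1/1152 = 1/1152; (3j)²=1/33 [(1 4 5; 1 0 -1)], sign=+1
B: triangle coeff Δ(1,4,5) = 1/495; Σ_t [0,0]: t=0:+1/720 = 1/720; (3j)²=8/165 [(1 4 5; 0 -1 1)], sign=+1
I_A²/I_B² = (1/33)/(8/165) = 5/8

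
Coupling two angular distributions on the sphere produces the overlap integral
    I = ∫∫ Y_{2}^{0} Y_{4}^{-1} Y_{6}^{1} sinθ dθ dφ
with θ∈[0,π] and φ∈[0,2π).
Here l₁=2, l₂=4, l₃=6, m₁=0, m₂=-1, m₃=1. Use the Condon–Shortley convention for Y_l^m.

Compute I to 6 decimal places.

Checks pass: Σm=0; 12 even; l₃=6∈[2,6].
(2·2+1)(2·4+1)(2·6+1) = 585
Δ: 0! 4! 8! / 13! → 1/6435
sum: t=0:+1/2304 = 1/2304
3j²(2 4 6; 0 0 0) = Δ·Π!·Σ² = 5/143  (sign +1)
sum: t=0:+1/2880 = 1/2880
3j²(2 4 6; 0 -1 1) = Δ·Π!·Σ² = 14/429  (sign -1)
combine: 4πI² = 585·5/143·14/429 = 1050/1573
take √, sign -1: I = -0.23047581

-0.230476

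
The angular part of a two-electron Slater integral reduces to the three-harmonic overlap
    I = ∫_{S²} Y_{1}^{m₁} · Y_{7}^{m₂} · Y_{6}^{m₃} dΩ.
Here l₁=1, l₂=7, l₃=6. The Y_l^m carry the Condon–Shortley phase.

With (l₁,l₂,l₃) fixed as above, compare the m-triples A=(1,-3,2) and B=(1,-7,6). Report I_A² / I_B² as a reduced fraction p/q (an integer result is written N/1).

45/91

Same 1,7,6: normalisation and zero-m 3j drop out of the ratio.
A: Δ: 2! 0! 12! / 15! → 1/1365; sum: t=0:+1/1935360 = 1/1935360; 3j²(1 7 6; 1 -3 2) = Δ·Π!·Σ² = 3/91  (sign +1)
B: Δ: 2! 0! 12! / 15! → 1/1365; sum: t=0:+1/958003200 = 1/958003200; 3j²(1 7 6; 1 -7 6) = Δ·Π!·Σ² = 1/15  (sign +1)
I_A²/I_B² = (3/91)/(1/15) = 45/91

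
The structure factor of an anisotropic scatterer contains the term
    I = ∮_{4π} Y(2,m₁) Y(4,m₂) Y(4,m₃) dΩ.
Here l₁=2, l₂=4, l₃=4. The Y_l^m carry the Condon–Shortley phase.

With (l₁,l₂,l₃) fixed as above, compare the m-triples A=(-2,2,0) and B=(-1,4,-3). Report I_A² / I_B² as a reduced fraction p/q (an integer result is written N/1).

l's match ⇒ only the (l;m) 3-j factors differ between A and B.
A: triangle coeff Δ(2,4,4) = 1/13860; Σ_t [2,2]: t=2:+1/192 = 1/192; (3j)²=3/77 [(2 4 4; -2 2 0)], sign=+1
B: triangle coeff Δ(2,4,4) = 1/13860; Σ_t [2,2]: t=2:+1/1440 = 1/1440; (3j)²=7/165 [(2 4 4; -1 4 -3)], sign=-1
I_A²/I_B² = (3/77)/(7/165) = 45/49

45/49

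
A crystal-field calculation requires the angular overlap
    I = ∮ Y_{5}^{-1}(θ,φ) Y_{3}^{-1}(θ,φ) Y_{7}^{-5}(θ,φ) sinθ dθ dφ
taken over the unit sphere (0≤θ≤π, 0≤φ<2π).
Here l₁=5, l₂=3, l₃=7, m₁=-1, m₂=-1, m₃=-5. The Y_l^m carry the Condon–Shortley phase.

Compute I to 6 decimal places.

0.000000

Σmᵢ = -7 ≠ 0, so the φ-integral vanishes; I = 0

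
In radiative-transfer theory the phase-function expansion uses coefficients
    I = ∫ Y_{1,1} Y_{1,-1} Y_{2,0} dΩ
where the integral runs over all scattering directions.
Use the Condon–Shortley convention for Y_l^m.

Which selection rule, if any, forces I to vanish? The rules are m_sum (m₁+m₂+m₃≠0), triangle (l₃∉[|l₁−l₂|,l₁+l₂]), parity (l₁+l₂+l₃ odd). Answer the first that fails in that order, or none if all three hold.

m₁+m₂+m₃ = 1 − 1 + 0 = 0  ✓
triangle: |1−1|=0 ≤ l₃=2 ≤ 1+1=2  ✓
parity: l₁+l₂+l₃ = 4 is even  ✓

none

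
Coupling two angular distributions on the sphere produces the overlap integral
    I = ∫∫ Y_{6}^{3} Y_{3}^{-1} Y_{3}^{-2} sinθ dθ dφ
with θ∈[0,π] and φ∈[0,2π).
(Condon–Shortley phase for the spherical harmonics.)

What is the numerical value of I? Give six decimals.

Checks pass: Σm=0; 12 even; l₃=3∈[3,9].
(2·6+1)(2·3+1)(2·3+1) = 637
Δ: 6! 6! 0! / 13! → 1/12012
sum: t=3:−1/1296 = -1/1296
3j²(6 3 3; 0 0 0) = Δ·Π!·Σ² = 100/3003  (sign +1)
sum: t=2:+1/5760 = 1/5760
3j²(6 3 3; 3 -1 -2) = Δ·Π!·Σ² = 9/286  (sign -1)
combine: 4πI² = 637·100/3003·9/286 = 1050/1573
take √, sign -1: I = -0.23047581

-0.230476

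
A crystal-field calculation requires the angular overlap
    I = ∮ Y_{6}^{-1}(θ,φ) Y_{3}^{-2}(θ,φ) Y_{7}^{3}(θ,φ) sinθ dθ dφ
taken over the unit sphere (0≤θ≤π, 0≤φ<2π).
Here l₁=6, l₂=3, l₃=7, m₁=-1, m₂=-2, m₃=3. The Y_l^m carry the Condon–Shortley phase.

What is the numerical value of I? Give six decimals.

0.023482

Checks pass: Σm=0; 16 even; l₃=7∈[3,9].
(2·6+1)(2·3+1)(2·7+1) = 1365
Δ: 2! 10! 4! / 17! → 1/2042040
sum: t=0:+1/207360 t=1:−1/57600 t=2:+1/207360 = -1/129600
3j²(6 3 7; 0 0 0) = Δ·Π!·Σ² = 168/12155  (sign +1)
sum: t=0:+1/362880 t=1:−1/414720 = 1/2903040
3j²(6 3 7; -1 -2 3) = Δ·Π!·Σ² = 25/68068  (sign +1)
combine: 4πI² = 1365·168/12155·25/68068 = 3150/454597
take √, sign +1: I = 0.02348211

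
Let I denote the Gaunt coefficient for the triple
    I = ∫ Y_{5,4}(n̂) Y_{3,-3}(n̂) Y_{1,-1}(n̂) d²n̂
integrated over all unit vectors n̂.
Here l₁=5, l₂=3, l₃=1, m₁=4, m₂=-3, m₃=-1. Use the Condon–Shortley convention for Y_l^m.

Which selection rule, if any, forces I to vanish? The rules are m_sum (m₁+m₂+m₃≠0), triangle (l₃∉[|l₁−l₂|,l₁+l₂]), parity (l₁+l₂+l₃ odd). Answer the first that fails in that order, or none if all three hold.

Σmᵢ = 0  ✓
l₃∈[|l₁−l₂|,l₁+l₂]=[2,8], have l₃=1  ✗
Σlᵢ = 9 ⇒ odd

triangle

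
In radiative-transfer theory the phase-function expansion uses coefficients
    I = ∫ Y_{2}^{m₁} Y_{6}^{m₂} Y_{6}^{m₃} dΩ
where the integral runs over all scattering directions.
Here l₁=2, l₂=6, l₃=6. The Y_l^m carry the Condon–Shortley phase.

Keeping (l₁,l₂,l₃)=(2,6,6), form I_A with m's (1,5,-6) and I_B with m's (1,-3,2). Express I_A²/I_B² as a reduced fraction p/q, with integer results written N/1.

121/75

Same 2,6,6: normalisation and zero-m 3j drop out of the ratio.
A: Δ: 2! 2! 10! / 15! → 1/90090; sum: t=1:−1/7257600 = -1/7257600; 3j²(2 6 6; 1 5 -6) = Δ·Π!·Σ² = 11/455  (sign -1)
B: Δ: 2! 2! 10! / 15! → 1/90090; sum: t=0:+1/60480 t=1:−1/161280 = 1/96768; 3j²(2 6 6; 1 -3 2) = Δ·Π!·Σ² = 15/1001  (sign +1)
I_A²/I_B² = (11/455)/(15/1001) = 121/75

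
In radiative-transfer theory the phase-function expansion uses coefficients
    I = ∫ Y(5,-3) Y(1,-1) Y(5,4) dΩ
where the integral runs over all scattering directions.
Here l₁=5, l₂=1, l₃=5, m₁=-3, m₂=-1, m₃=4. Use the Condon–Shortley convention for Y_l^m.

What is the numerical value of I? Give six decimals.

l₁+l₂+l₃=11 is odd: 3j(l;000)=0 ⇒ I=0

0.000000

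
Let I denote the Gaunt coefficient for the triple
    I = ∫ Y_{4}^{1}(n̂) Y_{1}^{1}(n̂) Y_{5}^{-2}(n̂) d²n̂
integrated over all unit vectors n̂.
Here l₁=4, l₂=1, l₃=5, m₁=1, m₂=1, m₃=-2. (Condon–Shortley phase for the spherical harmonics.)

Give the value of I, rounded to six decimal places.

0.225034

Rules hold: Σm=0, L=10 even, 3≤5≤5.
N = 9·3·11 = 297
Δ = 0!·8!·2!/11! = 1/495
Racah Σ t=0..0: t=0:+1/576 = 1/576
⇒ 3j(4 1 5; 0 0 0)² = 5/99, sgn -1
Racah Σ t=0..0: t=0:+1/1440 = 1/1440
⇒ 3j(4 1 5; 1 1 -2)² = 7/165, sgn -1
4πI² = N·(3j₀)²·(3jₘ)² = 7/11
I = +1·√(0.636364/4π) = 0.22503380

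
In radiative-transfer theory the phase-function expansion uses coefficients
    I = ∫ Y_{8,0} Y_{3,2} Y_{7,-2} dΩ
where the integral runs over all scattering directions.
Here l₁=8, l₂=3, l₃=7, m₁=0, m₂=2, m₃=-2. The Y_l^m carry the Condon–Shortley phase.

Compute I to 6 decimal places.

-0.156733

Checks pass: Σm=0; 18 even; l₃=7∈[5,11].
(2·8+1)(2·3+1)(2·7+1) = 1785
Δ: 4! 12! 2! / 19! → 1/5290740
sum: t=1:−1/7257600 t=2:+1/2073600 t=3:−1/7257600 = 1/4838400
3j²(8 3 7; 0 0 0) = Δ·Π!·Σ² = 252/20995  (sign -1)
sum: t=3:−1/7257600 t=4:+1/23224320 = -11/116121600
3j²(8 3 7; 0 2 -2) = Δ·Π!·Σ² = 121/8398  (sign +1)
combine: 4πI² = 1785·252/20995·121/8398 = 320166/1037153
take √, sign -1: I = -0.15673329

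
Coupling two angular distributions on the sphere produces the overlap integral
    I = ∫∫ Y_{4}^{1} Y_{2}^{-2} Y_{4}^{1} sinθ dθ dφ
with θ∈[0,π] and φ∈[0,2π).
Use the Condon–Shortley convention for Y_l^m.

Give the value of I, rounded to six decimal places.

0.200662

m-sum 0 ✓  L=10 even ✓  2≤4≤6 ✓
Π(2lᵢ+1) = 9×5×9 = 405
triangle coeff Δ(4,2,4) = 1/13860
Σ_t [0,2]: t=0:+1/192 t=1:−1/36 t=2:+1/192 = -5/288
(3j)²=20/693 [(4 2 4; 0 0 0)], sign=-1
Σ_t [0,0]: t=0:+1/144 = 1/144
(3j)²=10/231 [(4 2 4; 1 -2 1)], sign=-1
⇒ 4πI² = 3000/5929
I = (+1)√(3000/5929/(4π)) = 0.20066192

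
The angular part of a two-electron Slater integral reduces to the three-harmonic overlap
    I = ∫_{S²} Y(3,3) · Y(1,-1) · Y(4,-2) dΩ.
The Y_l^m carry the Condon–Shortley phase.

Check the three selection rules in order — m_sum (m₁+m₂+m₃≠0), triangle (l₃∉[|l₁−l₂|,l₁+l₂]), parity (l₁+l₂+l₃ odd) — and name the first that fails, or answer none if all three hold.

azimuthal sum: 3 − 1 − 2 = 0  ✓
2 ≤ 4 ≤ 4 (triangle on l)  ✓
L = 3 + 1 + 4 = 8 (even)  ✓

none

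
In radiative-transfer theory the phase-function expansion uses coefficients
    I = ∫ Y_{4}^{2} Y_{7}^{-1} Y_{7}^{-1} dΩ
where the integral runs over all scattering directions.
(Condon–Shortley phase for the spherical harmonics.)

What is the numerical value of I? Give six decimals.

0.131408

m-sum 0 ✓  L=18 even ✓  3≤7≤11 ✓
Π(2lᵢ+1) = 9×15×15 = 2025
triangle coeff Δ(4,7,7) = 1/58198140
Σ_t [0,4]: t=0:+1/17418240 t=1:−1/622080 t=2:+1/230400 t=3:−1/622080 t=4:+1/17418240 = 1/806400
(3j)²=2268/230945 [(4 7 7; 0 0 0)], sign=-1
Σ_t [0,2]: t=0:+1/1658880 t=1:−1/518400 t=2:+1/1658880 = -1/1382400
(3j)²=504/46189 [(4 7 7; 2 -1 -1)], sign=-1
⇒ 4πI² = 462944160/2133423721
I = (+1)√(462944160/2133423721/(4π)) = 0.13140770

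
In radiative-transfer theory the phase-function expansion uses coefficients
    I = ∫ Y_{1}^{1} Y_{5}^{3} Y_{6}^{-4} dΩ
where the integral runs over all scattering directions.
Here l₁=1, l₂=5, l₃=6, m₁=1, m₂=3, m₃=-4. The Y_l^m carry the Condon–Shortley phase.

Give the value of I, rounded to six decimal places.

Rules hold: Σm=0, L=12 even, 4≤6≤6.
N = 3·11·13 = 429
Δ = 0!·2!·10!/13! = 1/858
Racah Σ t=0..0: t=0:+1/14400 = 1/14400
⇒ 3j(1 5 6; 0 0 0)² = 6/143, sgn +1
Racah Σ t=0..0: t=0:+1/161280 = 1/161280
⇒ 3j(1 5 6; 1 3 -4)² = 15/286, sgn +1
4πI² = N·(3j₀)²·(3jₘ)² = 135/143
I = +1·√(0.944056/4π) = 0.27409047

0.274090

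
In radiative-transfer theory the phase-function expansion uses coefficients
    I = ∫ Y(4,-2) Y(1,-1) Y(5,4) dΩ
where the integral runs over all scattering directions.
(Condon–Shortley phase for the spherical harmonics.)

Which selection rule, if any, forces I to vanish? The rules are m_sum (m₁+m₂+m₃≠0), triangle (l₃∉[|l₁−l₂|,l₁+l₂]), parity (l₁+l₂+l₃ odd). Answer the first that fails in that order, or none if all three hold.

Σmᵢ = 1  ✗
l₃∈[|l₁−l₂|,l₁+l₂]=[3,5], have l₃=5
Σlᵢ = 10 ⇒ even

m_sum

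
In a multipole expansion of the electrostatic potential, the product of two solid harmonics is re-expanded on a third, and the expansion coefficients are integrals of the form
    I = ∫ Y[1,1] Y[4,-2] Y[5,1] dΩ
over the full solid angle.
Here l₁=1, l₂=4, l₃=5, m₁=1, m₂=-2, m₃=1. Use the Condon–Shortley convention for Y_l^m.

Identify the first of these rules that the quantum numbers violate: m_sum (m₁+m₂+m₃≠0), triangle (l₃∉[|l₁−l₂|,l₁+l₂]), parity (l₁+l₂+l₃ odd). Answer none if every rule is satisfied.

azimuthal sum: 1 − 2 + 1 = 0  ✓
3 ≤ 5 ≤ 5 (triangle on l)  ✓
L = 1 + 4 + 5 = 10 (even)  ✓

none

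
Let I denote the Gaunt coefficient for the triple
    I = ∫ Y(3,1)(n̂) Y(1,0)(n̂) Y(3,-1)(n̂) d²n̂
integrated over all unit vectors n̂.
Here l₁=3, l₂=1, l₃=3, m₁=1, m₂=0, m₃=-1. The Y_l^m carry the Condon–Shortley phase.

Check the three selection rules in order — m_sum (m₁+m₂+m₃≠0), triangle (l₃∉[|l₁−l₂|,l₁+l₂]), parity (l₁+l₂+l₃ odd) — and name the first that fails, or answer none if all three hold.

parity

Σmᵢ = 0  ✓
l₃∈[|l₁−l₂|,l₁+l₂]=[2,4], have l₃=3  ✓
Σlᵢ = 7 ⇒ odd  ✗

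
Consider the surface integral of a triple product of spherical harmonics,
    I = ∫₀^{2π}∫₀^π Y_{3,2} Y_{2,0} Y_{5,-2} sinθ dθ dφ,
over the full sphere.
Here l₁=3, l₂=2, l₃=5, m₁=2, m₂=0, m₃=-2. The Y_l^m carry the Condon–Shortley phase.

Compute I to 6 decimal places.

0.190188

Rules hold: Σm=0, L=10 even, 1≤5≤5.
N = 7·5·11 = 385
Δ = 0!·6!·4!/11! = 1/2310
Racah Σ t=0..0: t=0:+1/144 = 1/144
⇒ 3j(3 2 5; 0 0 0)² = 10/231, sgn -1
Racah Σ t=0..0: t=0:+1/480 = 1/480
⇒ 3j(3 2 5; 2 0 -2)² = 3/110, sgn -1
4πI² = N·(3j₀)²·(3jₘ)² = 5/11
I = +1·√(0.454545/4π) = 0.19018827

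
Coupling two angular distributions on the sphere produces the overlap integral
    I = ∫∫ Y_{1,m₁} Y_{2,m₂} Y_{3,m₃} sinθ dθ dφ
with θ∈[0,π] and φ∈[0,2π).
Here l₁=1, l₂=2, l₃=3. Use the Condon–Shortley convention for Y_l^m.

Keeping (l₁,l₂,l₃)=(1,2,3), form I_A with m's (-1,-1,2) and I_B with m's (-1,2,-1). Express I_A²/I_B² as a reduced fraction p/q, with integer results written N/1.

Same 1,2,3: normalisation and zero-m 3j drop out of the ratio.
A: Δ: 0! 2! 4! / 7! → 1/105; sum: t=0:+1/12 = 1/12; 3j²(1 2 3; -1 -1 2) = Δ·Π!·Σ² = 2/21  (sign -1)
B: Δ: 0! 2! 4! / 7! → 1/105; sum: t=0:+1/48 = 1/48; 3j²(1 2 3; -1 2 -1) = Δ·Π!·Σ² = 1/105  (sign +1)
I_A²/I_B² = (2/21)/(1/105) = 10/1

10/1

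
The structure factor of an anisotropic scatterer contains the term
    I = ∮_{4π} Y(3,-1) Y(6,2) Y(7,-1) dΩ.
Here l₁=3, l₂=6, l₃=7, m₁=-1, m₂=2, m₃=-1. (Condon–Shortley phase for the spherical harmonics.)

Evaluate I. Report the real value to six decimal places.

0.062364

Checks pass: Σm=0; 16 even; l₃=7∈[3,9].
(2·3+1)(2·6+1)(2·7+1) = 1365
Δ: 2! 4! 10! / 17! → 1/2042040
sum: t=0:+1/207360 t=1:−1/57600 t=2:+1/207360 = -1/129600
3j²(3 6 7; 0 0 0) = Δ·Π!·Σ² = 168/12155  (sign +1)
sum: t=0:+1/3870720 t=1:−1/181440 t=2:+1/138240 = 23/11612160
3j²(3 6 7; -1 2 -1) = Δ·Π!·Σ² = 529/204204  (sign +1)
combine: 4πI² = 1365·168/12155·529/204204 = 22218/454597
take √, sign +1: I = 0.06236404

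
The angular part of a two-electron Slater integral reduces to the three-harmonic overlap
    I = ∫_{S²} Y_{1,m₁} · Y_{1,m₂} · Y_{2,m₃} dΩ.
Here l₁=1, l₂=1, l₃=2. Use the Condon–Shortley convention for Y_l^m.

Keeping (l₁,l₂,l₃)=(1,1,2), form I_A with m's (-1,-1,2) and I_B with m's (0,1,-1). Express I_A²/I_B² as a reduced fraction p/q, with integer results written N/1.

Same 1,1,2: normalisation and zero-m 3j drop out of the ratio.
A: Δ: 0! 2! 2! / 5! → 1/30; sum: t=0:+1/4 = 1/4; 3j²(1 1 2; -1 -1 2) = Δ·Π!·Σ² = 1/5  (sign +1)
B: Δ: 0! 2! 2! / 5! → 1/30; sum: t=0:+1/2 = 1/2; 3j²(1 1 2; 0 1 -1) = Δ·Π!·Σ² = 1/10  (sign -1)
I_A²/I_B² = (1/5)/(1/10) = 2/1

2/1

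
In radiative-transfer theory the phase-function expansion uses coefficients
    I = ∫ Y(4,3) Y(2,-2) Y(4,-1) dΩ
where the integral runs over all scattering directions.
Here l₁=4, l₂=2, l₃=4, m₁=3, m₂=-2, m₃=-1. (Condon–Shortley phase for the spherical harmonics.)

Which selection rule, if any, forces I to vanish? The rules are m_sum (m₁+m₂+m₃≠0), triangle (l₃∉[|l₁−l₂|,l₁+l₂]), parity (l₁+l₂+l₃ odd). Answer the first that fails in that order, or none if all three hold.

Σmᵢ = 0  ✓
l₃∈[|l₁−l₂|,l₁+l₂]=[2,6], have l₃=4  ✓
Σlᵢ = 10 ⇒ even  ✓

none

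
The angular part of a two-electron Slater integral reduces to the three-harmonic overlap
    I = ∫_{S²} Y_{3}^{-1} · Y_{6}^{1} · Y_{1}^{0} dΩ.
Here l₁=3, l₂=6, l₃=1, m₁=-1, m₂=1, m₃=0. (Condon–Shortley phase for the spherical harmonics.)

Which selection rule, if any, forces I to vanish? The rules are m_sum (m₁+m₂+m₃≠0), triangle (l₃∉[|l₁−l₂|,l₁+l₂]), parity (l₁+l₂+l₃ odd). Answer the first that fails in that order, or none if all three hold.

triangle

azimuthal sum: -1 + 1 + 0 = 0  ✓
3 ≤ 1 ≤ 9 (triangle on l)  ✗
L = 3 + 6 + 1 = 10 (even)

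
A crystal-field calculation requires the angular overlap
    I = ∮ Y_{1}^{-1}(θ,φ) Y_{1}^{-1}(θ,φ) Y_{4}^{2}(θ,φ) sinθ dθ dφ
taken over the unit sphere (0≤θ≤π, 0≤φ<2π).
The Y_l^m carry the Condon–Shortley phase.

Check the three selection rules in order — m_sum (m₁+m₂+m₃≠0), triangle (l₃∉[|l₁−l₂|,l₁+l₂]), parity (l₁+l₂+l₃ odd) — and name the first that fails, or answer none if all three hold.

m₁+m₂+m₃ = -1 − 1 + 2 = 0  ✓
triangle: |1−1|=0 ≤ l₃=4 ≤ 1+1=2  ✗
parity: l₁+l₂+l₃ = 6 is even

triangle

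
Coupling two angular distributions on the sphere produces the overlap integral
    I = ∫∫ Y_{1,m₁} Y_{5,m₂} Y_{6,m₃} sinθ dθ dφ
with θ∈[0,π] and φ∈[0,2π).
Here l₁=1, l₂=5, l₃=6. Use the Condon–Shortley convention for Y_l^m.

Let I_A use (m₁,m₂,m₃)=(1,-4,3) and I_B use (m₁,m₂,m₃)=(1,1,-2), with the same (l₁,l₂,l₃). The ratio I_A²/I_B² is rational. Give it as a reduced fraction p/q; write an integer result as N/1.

Same 1,5,6: normalisation and zero-m 3j drop out of the ratio.
A: Δ: 0! 2! 10! / 13! → 1/858; sum: t=0:+1/725760 = 1/725760; 3j²(1 5 6; 1 -4 3) = Δ·Π!·Σ² = 1/286  (sign -1)
B: Δ: 0! 2! 10! / 13! → 1/858; sum: t=0:+1/34560 = 1/34560; 3j²(1 5 6; 1 1 -2) = Δ·Π!·Σ² = 14/429  (sign +1)
I_A²/I_B² = (1/286)/(14/429) = 3/28

3/28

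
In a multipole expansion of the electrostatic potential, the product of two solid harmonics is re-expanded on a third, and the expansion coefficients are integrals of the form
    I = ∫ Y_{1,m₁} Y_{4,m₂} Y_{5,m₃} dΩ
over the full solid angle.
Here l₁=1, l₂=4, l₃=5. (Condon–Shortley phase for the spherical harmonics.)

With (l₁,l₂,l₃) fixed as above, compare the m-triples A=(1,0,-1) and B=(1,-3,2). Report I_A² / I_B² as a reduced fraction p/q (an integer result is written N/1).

l's match ⇒ only the (l;m) 3-j factors differ between A and B.
A: triangle coeff Δ(1,4,5) = 1/495; Σ_t [0,0]: t=0:+1/1152 = 1/1152; (3j)²=1/33 [(1 4 5; 1 0 -1)], sign=+1
B: triangle coeff Δ(1,4,5) = 1/495; Σ_t [0,0]: t=0:+1/10080 = 1/10080; (3j)²=1/165 [(1 4 5; 1 -3 2)], sign=-1
I_A²/I_B² = (1/33)/(1/165) = 5/1

5/1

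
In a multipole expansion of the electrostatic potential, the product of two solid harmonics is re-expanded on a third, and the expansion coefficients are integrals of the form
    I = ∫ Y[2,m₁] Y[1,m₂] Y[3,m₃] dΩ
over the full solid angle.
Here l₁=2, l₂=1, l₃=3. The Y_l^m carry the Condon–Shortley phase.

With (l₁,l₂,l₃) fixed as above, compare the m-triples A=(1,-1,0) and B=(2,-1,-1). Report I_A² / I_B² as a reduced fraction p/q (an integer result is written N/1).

Shared (l₁,l₂,l₃)=(2,1,3): N and (l;000)² cancel in I_A²/I_B².
A: Δ = 0!·4!·2!/7! = 1/105; Racah Σ t=0..0: t=0:+1/12 = 1/12; ⇒ 3j(2 1 3; 1 -1 0)² = 1/35, sgn -1
B: Δ = 0!·4!·2!/7! = 1/105; Racah Σ t=0..0: t=0:+1/48 = 1/48; ⇒ 3j(2 1 3; 2 -1 -1)² = 1/105, sgn +1
I_A²/I_B² = (1/35)/(1/105) = 3/1

3/1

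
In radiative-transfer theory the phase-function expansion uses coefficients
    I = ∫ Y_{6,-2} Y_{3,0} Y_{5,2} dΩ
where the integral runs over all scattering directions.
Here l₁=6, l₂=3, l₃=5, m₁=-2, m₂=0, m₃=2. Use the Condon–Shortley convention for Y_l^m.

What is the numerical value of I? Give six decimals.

Checks pass: Σm=0; 14 even; l₃=5∈[3,9].
(2·6+1)(2·3+1)(2·5+1) = 1001
Δ: 4! 8! 2! / 15! → 1/675675
sum: t=1:−1/8640 t=2:+1/2304 t=3:−1/8640 = 7/34560
3j²(6 3 5; 0 0 0) = Δ·Π!·Σ² = 7/429  (sign -1)
sum: t=1:−1/60480 t=2:+1/5760 t=3:−1/8640 = 1/24192
3j²(6 3 5; -2 0 2) = Δ·Π!·Σ² = 8/3003  (sign -1)
combine: 4πI² = 1001·7/429·8/3003 = 56/1287
take √, sign +1: I = 0.05884368

0.058844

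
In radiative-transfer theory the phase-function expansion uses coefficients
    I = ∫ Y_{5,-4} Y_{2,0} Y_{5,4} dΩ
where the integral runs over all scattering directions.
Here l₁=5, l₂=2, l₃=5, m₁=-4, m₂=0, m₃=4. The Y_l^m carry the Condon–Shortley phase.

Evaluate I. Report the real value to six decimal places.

-0.097044

Rules hold: Σm=0, L=12 even, 3≤5≤7.
N = 11·5·11 = 605
Δ = 2!·8!·2!/13! = 1/38610
Racah Σ t=0..2: t=0:+1/2880 t=1:−1/576 t=2:+1/2880 = -1/960
⇒ 3j(5 2 5; 0 0 0)² = 10/429, sgn +1
Racah Σ t=1..2: t=1:−1/40320 t=2:+1/20160 = 1/40320
⇒ 3j(5 2 5; -4 0 4)² = 6/715, sgn -1
4πI² = N·(3j₀)²·(3jₘ)² = 20/169
I = -1·√(0.118343/4π) = -0.09704356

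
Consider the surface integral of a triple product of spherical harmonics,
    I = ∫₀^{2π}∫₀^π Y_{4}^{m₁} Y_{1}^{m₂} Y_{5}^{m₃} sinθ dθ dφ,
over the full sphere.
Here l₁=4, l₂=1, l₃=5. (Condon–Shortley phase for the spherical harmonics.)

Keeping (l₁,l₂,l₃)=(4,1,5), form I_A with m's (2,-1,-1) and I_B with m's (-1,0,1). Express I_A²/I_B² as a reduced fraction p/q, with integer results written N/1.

1/4

Shared (l₁,l₂,l₃)=(4,1,5): N and (l;000)² cancel in I_A²/I_B².
A: Δ = 0!·8!·2!/11! = 1/495; Racah Σ t=0..0: t=0:+1/2880 = 1/2880; ⇒ 3j(4 1 5; 2 -1 -1)² = 2/165, sgn +1
B: Δ = 0!·8!·2!/11! = 1/495; Racah Σ t=0..0: t=0:+1/720 = 1/720; ⇒ 3j(4 1 5; -1 0 1)² = 8/165, sgn +1
I_A²/I_B² = (2/165)/(8/165) = 1/4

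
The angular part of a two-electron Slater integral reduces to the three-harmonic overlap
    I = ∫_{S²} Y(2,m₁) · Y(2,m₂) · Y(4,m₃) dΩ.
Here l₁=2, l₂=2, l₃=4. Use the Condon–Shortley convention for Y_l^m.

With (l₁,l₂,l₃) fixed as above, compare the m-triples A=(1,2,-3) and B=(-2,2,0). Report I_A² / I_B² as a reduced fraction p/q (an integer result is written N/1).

35/1

l's match ⇒ only the (l;m) 3-j factors differ between A and B.
A: triangle coeff Δ(2,2,4) = 1/630; Σ_t [0,0]: t=0:+1/144 = 1/144; (3j)²=1/18 [(2 2 4; 1 2 -3)], sign=-1
B: triangle coeff Δ(2,2,4) = 1/630; Σ_t [0,0]: t=0:+1/576 = 1/576; (3j)²=1/630 [(2 2 4; -2 2 0)], sign=+1
I_A²/I_B² = (1/18)/(1/630) = 35/1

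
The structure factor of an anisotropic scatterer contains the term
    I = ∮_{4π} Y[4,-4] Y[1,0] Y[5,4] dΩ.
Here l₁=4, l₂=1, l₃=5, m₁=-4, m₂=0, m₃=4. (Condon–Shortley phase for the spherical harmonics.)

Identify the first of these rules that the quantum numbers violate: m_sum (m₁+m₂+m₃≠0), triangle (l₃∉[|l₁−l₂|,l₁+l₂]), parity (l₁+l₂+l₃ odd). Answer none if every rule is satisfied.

azimuthal sum: -4 + 0 + 4 = 0  ✓
3 ≤ 5 ≤ 5 (triangle on l)  ✓
L = 4 + 1 + 5 = 10 (even)  ✓

none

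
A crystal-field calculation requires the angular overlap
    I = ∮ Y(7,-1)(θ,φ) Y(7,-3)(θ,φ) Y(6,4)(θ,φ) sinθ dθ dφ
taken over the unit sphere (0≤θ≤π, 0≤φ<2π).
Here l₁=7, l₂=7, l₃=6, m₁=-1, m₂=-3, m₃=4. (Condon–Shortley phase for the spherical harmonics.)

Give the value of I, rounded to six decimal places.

Rules hold: Σm=0, L=20 even, 0≤6≤14.
N = 15·15·13 = 2925
Δ = 8!·6!·6!/21! = 1/2444321880
Racah Σ t=1..7: t=1:−1/2612736000 t=2:+1/20736000 t=3:−1/1658880 t=4:+1/746496 t=5:−1/1658880 t=6:+1/20736000 t=7:−1/2612736000 = 1/4354560
⇒ 3j(7 7 6; 0 0 0)² = 1000/138567, sgn +1
Racah Σ t=2..4: t=2:+1/49766400 t=3:−1/10368000 t=4:+1/19906560 = -13/497664000
⇒ 3j(7 7 6; -1 -3 4)² = 91/17765, sgn -1
4πI² = N·(3j₀)²·(3jₘ)² = 1365000/12623809
I = -1·√(0.108129/4π) = -0.09276116

-0.092761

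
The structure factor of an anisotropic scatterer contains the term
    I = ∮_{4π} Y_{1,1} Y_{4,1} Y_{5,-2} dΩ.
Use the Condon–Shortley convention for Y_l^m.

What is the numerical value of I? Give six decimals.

0.225034

Checks pass: Σm=0; 10 even; l₃=5∈[3,5].
(2·1+1)(2·4+1)(2·5+1) = 297
Δ: 0! 2! 8! / 11! → 1/495
sum: t=0:+1/576 = 1/576
3j²(1 4 5; 0 0 0) = Δ·Π!·Σ² = 5/99  (sign -1)
sum: t=0:+1/1440 = 1/1440
3j²(1 4 5; 1 1 -2) = Δ·Π!·Σ² = 7/165  (sign -1)
combine: 4πI² = 297·5/99·7/165 = 7/11
take √, sign +1: I = 0.22503380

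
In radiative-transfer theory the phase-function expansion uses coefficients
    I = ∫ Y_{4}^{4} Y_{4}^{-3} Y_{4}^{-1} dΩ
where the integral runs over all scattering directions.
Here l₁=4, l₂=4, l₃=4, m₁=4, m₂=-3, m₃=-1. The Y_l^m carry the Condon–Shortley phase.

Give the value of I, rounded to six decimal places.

m-sum 0 ✓  L=12 even ✓  0≤4≤8 ✓
Π(2lᵢ+1) = 9×9×9 = 729
triangle coeff Δ(4,4,4) = 1/450450
Σ_t [0,4]: t=0:+1/13824 t=1:−1/216 t=2:+1/64 t=3:−1/216 t=4:+1/13824 = 5/768
(3j)²=18/1001 [(4 4 4; 0 0 0)], sign=+1
Σ_t [0,0]: t=0:+1/3456 = 1/3456
(3j)²=35/1287 [(4 4 4; 4 -3 -1)], sign=-1
⇒ 4πI² = 7290/20449
I = (-1)√(7290/20449/(4π)) = -0.16843130

-0.168431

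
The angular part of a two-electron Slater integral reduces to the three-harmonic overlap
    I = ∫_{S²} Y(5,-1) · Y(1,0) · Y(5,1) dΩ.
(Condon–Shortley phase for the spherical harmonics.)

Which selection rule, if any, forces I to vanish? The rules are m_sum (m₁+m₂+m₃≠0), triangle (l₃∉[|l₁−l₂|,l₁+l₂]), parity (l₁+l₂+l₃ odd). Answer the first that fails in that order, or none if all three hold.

m₁+m₂+m₃ = -1 + 0 + 1 = 0  ✓
triangle: |5−1|=4 ≤ l₃=5 ≤ 5+1=6  ✓
parity: l₁+l₂+l₃ = 11 is odd  ✗

parity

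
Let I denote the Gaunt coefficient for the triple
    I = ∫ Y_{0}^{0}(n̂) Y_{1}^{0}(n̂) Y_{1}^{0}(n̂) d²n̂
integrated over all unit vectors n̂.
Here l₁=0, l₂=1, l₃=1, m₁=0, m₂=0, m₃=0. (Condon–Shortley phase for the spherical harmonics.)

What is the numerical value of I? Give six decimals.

0.282095

Checks pass: Σm=0; 2 even; l₃=1∈[1,1].
(2·0+1)(2·1+1)(2·1+1) = 9
Δ: 0! 0! 2! / 3! → 1/3
sum: t=0:+1/1 = 1/1
3j²(0 1 1; 0 0 0) = Δ·Π!·Σ² = 1/3  (sign -1)
(m-triple is (0,0,0) — same symbol as above.)
combine: 4πI² = 9·1/3·1/3 = 1/1
take √, sign +1: I = 0.28209479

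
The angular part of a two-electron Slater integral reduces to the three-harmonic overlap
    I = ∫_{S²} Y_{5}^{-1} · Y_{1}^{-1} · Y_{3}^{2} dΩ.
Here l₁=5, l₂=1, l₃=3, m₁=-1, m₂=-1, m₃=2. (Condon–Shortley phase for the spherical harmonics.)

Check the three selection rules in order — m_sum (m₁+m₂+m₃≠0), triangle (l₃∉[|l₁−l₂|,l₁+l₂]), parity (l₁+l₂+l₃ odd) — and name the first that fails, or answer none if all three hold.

Σmᵢ = 0  ✓
l₃∈[|l₁−l₂|,l₁+l₂]=[4,6], have l₃=3  ✗
Σlᵢ = 9 ⇒ odd

triangle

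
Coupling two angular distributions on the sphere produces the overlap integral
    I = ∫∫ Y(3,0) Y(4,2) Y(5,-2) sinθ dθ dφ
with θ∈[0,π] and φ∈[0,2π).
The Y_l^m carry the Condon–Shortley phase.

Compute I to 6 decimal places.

m-sum 0 ✓  L=12 even ✓  1≤5≤7 ✓
Π(2lᵢ+1) = 7×9×11 = 693
triangle coeff Δ(3,4,5) = 1/180180
Σ_t [0,2]: t=0:+1/576 t=1:−1/144 t=2:+1/576 = -1/288
(3j)²=20/1001 [(3 4 5; 0 0 0)], sign=+1
Σ_t [0,2]: t=0:+1/8640 t=1:−1/480 t=2:+1/576 = -1/4320
(3j)²=1/2145 [(3 4 5; 0 2 -2)], sign=+1
⇒ 4πI² = 12/1859
I = (+1)√(12/1859/(4π)) = 0.02266449

0.022664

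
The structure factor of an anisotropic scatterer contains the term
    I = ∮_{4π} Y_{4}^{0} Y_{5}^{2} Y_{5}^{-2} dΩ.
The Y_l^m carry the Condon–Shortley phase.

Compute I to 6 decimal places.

-0.021700

Checks pass: Σm=0; 14 even; l₃=5∈[1,9].
(2·4+1)(2·5+1)(2·5+1) = 1089
Δ: 4! 4! 6! / 15! → 1/3153150
sum: t=0:+1/69120 t=1:−1/1728 t=2:+1/576 t=3:−1/1728 t=4:+1/69120 = 7/11520
3j²(4 5 5; 0 0 0) = Δ·Π!·Σ² = 2/143  (sign -1)
sum: t=1:−1/25920 t=2:+1/1920 t=3:−1/1728 t=4:+1/20736 = -1/20736
3j²(4 5 5; 0 2 -2) = Δ·Π!·Σ² = 1/2574  (sign +1)
combine: 4πI² = 1089·2/143·1/2574 = 1/169
take √, sign -1: I = -0.02169960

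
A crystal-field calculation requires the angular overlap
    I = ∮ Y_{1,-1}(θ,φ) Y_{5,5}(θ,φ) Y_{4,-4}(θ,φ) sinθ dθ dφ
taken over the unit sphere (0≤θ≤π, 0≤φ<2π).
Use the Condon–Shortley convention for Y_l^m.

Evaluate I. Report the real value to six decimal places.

Checks pass: Σm=0; 10 even; l₃=4∈[4,6].
(2·1+1)(2·5+1)(2·4+1) = 297
Δ: 2! 0! 8! / 11! → 1/495
sum: t=1:−1/576 = -1/576
3j²(1 5 4; 0 0 0) = Δ·Π!·Σ² = 5/99  (sign -1)
sum: t=2:+1/80640 = 1/80640
3j²(1 5 4; -1 5 -4) = Δ·Π!·Σ² = 1/11  (sign +1)
combine: 4πI² = 297·5/99·1/11 = 15/11
take √, sign -1: I = -0.32941575

-0.329416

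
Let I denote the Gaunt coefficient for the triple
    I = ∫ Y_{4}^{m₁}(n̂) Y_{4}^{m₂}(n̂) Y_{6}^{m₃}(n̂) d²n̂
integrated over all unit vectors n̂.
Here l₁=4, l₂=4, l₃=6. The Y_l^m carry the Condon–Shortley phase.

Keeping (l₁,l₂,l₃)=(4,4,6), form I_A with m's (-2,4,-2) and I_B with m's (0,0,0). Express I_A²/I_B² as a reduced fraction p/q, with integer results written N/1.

3/5

l's match ⇒ only the (l;m) 3-j factors differ between A and B.
A: triangle coeff Δ(4,4,6) = 1/1261260; Σ_t [2,2]: t=2:+1/69120 = 1/69120; (3j)²=4/429 [(4 4 6; -2 4 -2)], sign=+1
B: triangle coeff Δ(4,4,6) = 1/1261260; Σ_t [0,2]: t=0:+1/4608 t=1:−1/1296 t=2:+1/4608 = -7/20736; (3j)²=20/1287 [(4 4 6; 0 0 0)], sign=-1
I_A²/I_B² = (4/429)/(20/1287) = 3/5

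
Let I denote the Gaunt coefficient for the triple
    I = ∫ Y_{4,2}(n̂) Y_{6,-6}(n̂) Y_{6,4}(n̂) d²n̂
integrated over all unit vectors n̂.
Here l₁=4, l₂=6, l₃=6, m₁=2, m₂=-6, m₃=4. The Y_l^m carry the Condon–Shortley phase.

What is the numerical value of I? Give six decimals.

0.174397

m-sum 0 ✓  L=16 even ✓  2≤6≤10 ✓
Π(2lᵢ+1) = 9×13×13 = 1521
triangle coeff Δ(4,6,6) = 1/15315300
Σ_t [0,4]: t=0:+1/829440 t=1:−1/25920 t=2:+1/9216 t=3:−1/25920 t=4:+1/829440 = 7/207360
(3j)²=28/2431 [(4 6 6; 0 0 0)], sign=+1
Σ_t [0,0]: t=0:+1/3870720 = 1/3870720
(3j)²=135/6188 [(4 6 6; 2 -6 4)], sign=+1
⇒ 4πI² = 1215/3179
I = (+1)√(1215/3179/(4π)) = 0.17439657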